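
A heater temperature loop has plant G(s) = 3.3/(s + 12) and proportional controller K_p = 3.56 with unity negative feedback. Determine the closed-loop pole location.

Closed-loop transfer function: T(s) = K_p·G(s)/(1 + K_p·G(s)) = 11.75/(s + 12 + 11.75) = 11.75/(s + 23.75).
The closed-loop pole is at s = −23.75.

s = -23.75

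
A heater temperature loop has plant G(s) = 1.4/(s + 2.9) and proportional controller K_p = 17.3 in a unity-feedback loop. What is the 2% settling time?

Closed-loop transfer function: T(s) = K_p·G(s)/(1 + K_p·G(s)) = 24.22/(s + 2.9 + 24.22) = 24.22/(s + 27.12).
Time constant τ = 1/27.12 = 0.03687 s, so the 2% settling time is about 4τ = 0.147 s.

T_s ≈ 0.147 s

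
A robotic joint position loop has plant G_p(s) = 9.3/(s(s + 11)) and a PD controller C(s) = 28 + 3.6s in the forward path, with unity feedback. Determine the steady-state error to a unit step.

0

The open loop C(s)G_p(s) has a pole at the origin (type 1), so the static position error constant is infinite and e_ss = 1/(1+∞) = 0.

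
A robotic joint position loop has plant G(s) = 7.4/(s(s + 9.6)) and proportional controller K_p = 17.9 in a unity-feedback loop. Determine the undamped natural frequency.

ω_n = 11.5 rad/s

1 + K_p·G(s) = 0 gives s² + 9.6s + 132.5 = 0.
Matching s² + 2ζω_n s + ω_n²: ω_n = √132.5 = 11.51 rad/s and 2ζω_n = 9.6, so ζ = 9.6/(2·11.51) = 0.417.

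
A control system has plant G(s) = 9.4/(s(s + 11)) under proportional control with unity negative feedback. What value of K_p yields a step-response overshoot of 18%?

K_p = 14

From %OS = 100·exp(−πζ/√(1−ζ²)) = 18%, ζ = −ln(0.18)/√(π²+ln²(0.18)) = 0.4791.
Characteristic equation s² + 11s + 9.4K_p = 0 gives ζ = 11/(2√(9.4K_p)).
Setting ζ = 0.4791: √(9.4K_p) = 11/(2·0.4791) = 11.48, so K_p = 131.8/9.4 = 14.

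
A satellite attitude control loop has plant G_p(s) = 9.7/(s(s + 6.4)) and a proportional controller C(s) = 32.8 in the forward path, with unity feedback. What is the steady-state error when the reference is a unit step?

The open loop C(s)G_p(s) has a pole at the origin (type 1), so the static position error constant is infinite and e_ss = 1/(1+∞) = 0.

0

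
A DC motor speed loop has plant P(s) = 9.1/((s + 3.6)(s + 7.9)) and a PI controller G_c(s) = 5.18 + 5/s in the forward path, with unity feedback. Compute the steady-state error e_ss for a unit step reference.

0

The open loop G_c(s)P(s) has a pole at the origin (type 1), so the static position error constant is infinite and e_ss = 1/(1+∞) = 0.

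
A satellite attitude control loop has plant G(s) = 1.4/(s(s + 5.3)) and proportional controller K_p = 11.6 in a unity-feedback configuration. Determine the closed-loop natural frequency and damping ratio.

The closed-loop denominator is s(s+5.3) + 11.6·1.4 = s² + 5.3s + 16.24.
So ω_n² = 16.24 ⇒ ω_n = 4.03 rad/s, and ζ = 5.3/(2ω_n) = 0.658.

ω_n = 4.03 rad/s, ζ = 0.658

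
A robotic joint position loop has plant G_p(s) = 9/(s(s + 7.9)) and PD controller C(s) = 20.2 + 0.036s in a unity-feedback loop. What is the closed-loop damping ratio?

Forward path: (20.2 + 0.036s)·9/(s(s+7.9)). The closed-loop characteristic equation is s² + (7.9 + 9·0.036)s + 9·20.2 = 0.
That is s² + 8.224s + 181.8 = 0, so ω_n = 13.48 rad/s and ζ = 8.224/(2·13.48) = 0.305.

ζ = 0.305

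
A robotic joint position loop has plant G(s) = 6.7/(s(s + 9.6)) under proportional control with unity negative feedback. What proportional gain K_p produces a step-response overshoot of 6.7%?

From %OS = 100·exp(−πζ/√(1−ζ²)) = 6.7%, ζ = −ln(0.067)/√(π²+ln²(0.067)) = 0.6522.
Characteristic equation s² + 9.6s + 6.7K_p = 0 gives ζ = 9.6/(2√(6.7K_p)).
Setting ζ = 0.6522: √(6.7K_p) = 9.6/(2·0.6522) = 7.359, so K_p = 54.16/6.7 = 8.08.

K_p = 8.08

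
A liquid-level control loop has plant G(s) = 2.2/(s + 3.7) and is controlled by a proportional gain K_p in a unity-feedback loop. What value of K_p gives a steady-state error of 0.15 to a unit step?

For a type-0 loop with proportional control, e_ss = 1/(1 + K_p·G(0)).
G(0) = 0.5946. Require 1/(1 + K_p·0.5946) = 0.15, so 1 + 0.5946·K_p = 6.667.
K_p = (6.667 − 1)/0.5946 = 9.53.

K_p = 9.53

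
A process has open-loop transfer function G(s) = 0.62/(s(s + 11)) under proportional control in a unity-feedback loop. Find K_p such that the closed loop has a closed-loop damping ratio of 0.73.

Closed-loop characteristic equation: s² + 11s + K_p·0.62 = 0.
So ω_n = √(0.62K_p) and 2ζω_n = 11, giving ζ = 11/(2√(0.62K_p)).
Setting ζ = 0.73: √(0.62K_p) = 11/(2·0.73) = 7.534, so K_p = 56.76/0.62 = 91.6.

K_p = 91.6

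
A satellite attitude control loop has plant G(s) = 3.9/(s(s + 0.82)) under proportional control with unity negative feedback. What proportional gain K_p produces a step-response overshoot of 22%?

From %OS = 100·exp(−πζ/√(1−ζ²)) = 22%, ζ = −ln(0.22)/√(π²+ln²(0.22)) = 0.4342.
Characteristic equation s² + 0.82s + 3.9K_p = 0 gives ζ = 0.82/(2√(3.9K_p)).
Setting ζ = 0.4342: √(3.9K_p) = 0.82/(2·0.4342) = 0.9443, so K_p = 0.8918/3.9 = 0.229.

K_p = 0.229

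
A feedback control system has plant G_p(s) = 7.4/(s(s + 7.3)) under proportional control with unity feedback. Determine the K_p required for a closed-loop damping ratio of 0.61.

K_p = 4.84

Closed-loop characteristic equation: s² + 7.3s + K_p·7.4 = 0.
So ω_n = √(7.4K_p) and 2ζω_n = 7.3, giving ζ = 7.3/(2√(7.4K_p)).
Setting ζ = 0.61: √(7.4K_p) = 7.3/(2·0.61) = 5.984, so K_p = 35.8/7.4 = 4.84.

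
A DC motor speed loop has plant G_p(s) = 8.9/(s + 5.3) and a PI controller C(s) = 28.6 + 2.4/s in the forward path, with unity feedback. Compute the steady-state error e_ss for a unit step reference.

The open loop C(s)G_p(s) has a pole at the origin (type 1), so the static position error constant is infinite and e_ss = 1/(1+∞) = 0.

0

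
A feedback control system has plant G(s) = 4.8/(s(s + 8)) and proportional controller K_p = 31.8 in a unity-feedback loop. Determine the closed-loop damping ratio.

The closed-loop denominator is s(s+8) + 31.8·4.8 = s² + 8s + 152.6.
So ω_n² = 152.6 ⇒ ω_n = 12.35 rad/s, and ζ = 8/(2ω_n) = 0.324.

ζ = 0.324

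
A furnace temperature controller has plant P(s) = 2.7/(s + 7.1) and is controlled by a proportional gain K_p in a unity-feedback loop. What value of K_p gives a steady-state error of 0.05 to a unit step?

Steady-state error for a unit step on this type-0 loop is 1/(1 + K_p·P(0)).
P(0) = 0.3803. Require 1/(1 + K_p·0.3803) = 0.05, so 1 + 0.3803·K_p = 20.
K_p = (20 − 1)/0.3803 = 50.

K_p = 50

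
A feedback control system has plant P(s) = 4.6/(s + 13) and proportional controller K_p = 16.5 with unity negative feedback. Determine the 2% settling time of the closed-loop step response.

Closed-loop transfer function: T(s) = K_p·P(s)/(1 + K_p·P(s)) = 75.9/(s + 13 + 75.9) = 75.9/(s + 88.9).
Time constant τ = 1/88.9 = 0.01125 s, so the 2% settling time is about 4τ = 0.045 s.

T_s ≈ 0.045 s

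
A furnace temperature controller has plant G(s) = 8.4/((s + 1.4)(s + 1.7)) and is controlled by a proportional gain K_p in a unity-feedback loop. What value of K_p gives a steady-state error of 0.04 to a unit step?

Steady-state error for a unit step on this type-0 loop is 1/(1 + K_p·G(0)).
G(0) = 3.529. Require 1/(1 + K_p·3.529) = 0.04, so 1 + 3.529·K_p = 25.
K_p = (25 − 1)/3.529 = 6.8.

K_p = 6.8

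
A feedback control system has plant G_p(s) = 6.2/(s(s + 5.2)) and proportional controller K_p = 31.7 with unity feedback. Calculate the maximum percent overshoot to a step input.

55.3%

Closed-loop characteristic equation: s² + 5.2s + 196.5 = 0, so ω_n = 14.02 rad/s and ζ = 5.2/(2·14.02) = 0.1855.
%OS = 100·exp(−πζ/√(1−ζ²)) = 100·exp(−π·0.1855/√0.9656) = 55.3%.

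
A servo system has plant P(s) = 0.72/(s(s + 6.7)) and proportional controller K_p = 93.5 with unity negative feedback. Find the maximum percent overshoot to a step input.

From 1 + K_pP(s) = 0: s² + 6.7s + 67.32 = 0 ⇒ ω_n = 8.205, ζ = 0.4083.
%OS = 100·exp(−πζ/√(1−ζ²)) = 100·exp(−π·0.4083/√0.8333) = 24.5%.

24.5%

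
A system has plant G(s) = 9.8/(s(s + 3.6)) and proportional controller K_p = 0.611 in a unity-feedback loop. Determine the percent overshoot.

From 1 + K_pG(s) = 0: s² + 3.6s + 5.988 = 0 ⇒ ω_n = 2.447, ζ = 0.7356.
%OS = 100·exp(−πζ/√(1−ζ²)) = 100·exp(−π·0.7356/√0.4589) = 3.3%.

3.3%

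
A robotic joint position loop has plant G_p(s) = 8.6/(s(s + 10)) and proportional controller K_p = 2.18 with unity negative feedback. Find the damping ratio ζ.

ζ = 1.15

1 + K_p·G_p(s) = 0 gives s² + 10s + 18.75 = 0.
So ω_n² = 18.75 ⇒ ω_n = 4.33 rad/s, and ζ = 10/(2ω_n) = 1.15.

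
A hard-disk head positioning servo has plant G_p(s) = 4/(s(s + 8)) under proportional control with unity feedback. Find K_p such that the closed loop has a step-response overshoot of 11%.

From %OS = 100·exp(−πζ/√(1−ζ²)) = 11%, ζ = −ln(0.11)/√(π²+ln²(0.11)) = 0.5749.
Characteristic equation s² + 8s + 4K_p = 0 gives ζ = 8/(2√(4K_p)).
Setting ζ = 0.5749: √(4K_p) = 8/(2·0.5749) = 6.958, so K_p = 48.41/4 = 12.1.

K_p = 12.1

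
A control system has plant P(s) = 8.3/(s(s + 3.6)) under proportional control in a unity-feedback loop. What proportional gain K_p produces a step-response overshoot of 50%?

K_p = 8.41

From %OS = 100·exp(−πζ/√(1−ζ²)) = 50%, ζ = −ln(0.5)/√(π²+ln²(0.5)) = 0.2155.
Characteristic equation s² + 3.6s + 8.3K_p = 0 gives ζ = 3.6/(2√(8.3K_p)).
Setting ζ = 0.2155: √(8.3K_p) = 3.6/(2·0.2155) = 8.354, so K_p = 69.8/8.3 = 8.41.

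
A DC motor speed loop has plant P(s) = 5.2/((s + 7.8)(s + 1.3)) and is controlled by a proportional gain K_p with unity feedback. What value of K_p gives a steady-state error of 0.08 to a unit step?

K_p = 22.4

Steady-state error for a unit step on this type-0 loop is 1/(1 + K_p·P(0)).
P(0) = 0.5128. Require 1/(1 + K_p·0.5128) = 0.08, so 1 + 0.5128·K_p = 12.5.
K_p = (12.5 − 1)/0.5128 = 22.4.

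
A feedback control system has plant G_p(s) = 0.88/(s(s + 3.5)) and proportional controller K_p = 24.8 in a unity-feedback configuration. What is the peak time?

Closed-loop characteristic equation: s² + 3.5s + 21.82 = 0, so ω_n = 4.672 rad/s and ζ = 3.5/(2·4.672) = 0.3746.
Damped frequency ω_d = ω_n√(1−ζ²) = 4.331 rad/s, so peak time T_p = π/ω_d = 0.725 s.

T_p = 0.725 s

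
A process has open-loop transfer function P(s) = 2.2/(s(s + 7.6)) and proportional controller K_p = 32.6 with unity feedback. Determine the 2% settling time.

Closed-loop characteristic equation: s² + 7.6s + 71.72 = 0, so ω_n = 8.469 rad/s and ζ = 7.6/(2·8.469) = 0.4487.
2% settling time T_s ≈ 4/(ζω_n) = 4/3.8 = 1.05 s.

T_s ≈ 1.05 s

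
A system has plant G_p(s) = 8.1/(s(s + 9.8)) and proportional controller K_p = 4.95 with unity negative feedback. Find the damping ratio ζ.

With unity feedback the closed-loop characteristic equation is s² + 9.8s + 4.95·8.1 = s² + 9.8s + 40.09 = 0.
So ω_n² = 40.09 ⇒ ω_n = 6.332 rad/s, and ζ = 9.8/(2ω_n) = 0.774.

ζ = 0.774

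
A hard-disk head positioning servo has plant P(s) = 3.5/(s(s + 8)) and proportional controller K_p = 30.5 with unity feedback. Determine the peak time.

T_p = 0.33 s

The closed-loop denominator s² + 8s + 106.8 gives ω_n = √106.8 = 10.33 and ζ = 8/(2ω_n) = 0.3871.
Damped frequency ω_d = ω_n√(1−ζ²) = 9.526 rad/s, so peak time T_p = π/ω_d = 0.33 s.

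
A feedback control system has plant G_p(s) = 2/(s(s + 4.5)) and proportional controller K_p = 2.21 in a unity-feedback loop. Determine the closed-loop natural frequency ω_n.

With unity feedback the closed-loop characteristic equation is s² + 4.5s + 2.21·2 = s² + 4.5s + 4.42 = 0.
Matching s² + 2ζω_n s + ω_n²: ω_n = √4.42 = 2.102 rad/s and 2ζω_n = 4.5, so ζ = 4.5/(2·2.102) = 1.07.

ω_n = 2.1 rad/s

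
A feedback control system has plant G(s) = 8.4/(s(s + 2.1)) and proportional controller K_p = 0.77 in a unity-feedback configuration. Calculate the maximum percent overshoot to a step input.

From 1 + K_pG(s) = 0: s² + 2.1s + 6.468 = 0 ⇒ ω_n = 2.543, ζ = 0.4129.
%OS = 100·exp(−πζ/√(1−ζ²)) = 100·exp(−π·0.4129/√0.8295) = 24.1%.

24.1%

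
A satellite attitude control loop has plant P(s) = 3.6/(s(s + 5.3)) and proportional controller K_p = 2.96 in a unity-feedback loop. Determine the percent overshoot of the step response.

The closed-loop denominator s² + 5.3s + 10.66 gives ω_n = √10.66 = 3.264 and ζ = 5.3/(2ω_n) = 0.8118.
%OS = 100·exp(−πζ/√(1−ζ²)) = 100·exp(−π·0.8118/√0.341) = 1.27%.

1.27%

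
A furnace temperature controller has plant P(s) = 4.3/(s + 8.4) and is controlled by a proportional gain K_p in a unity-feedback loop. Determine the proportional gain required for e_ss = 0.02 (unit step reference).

K_p = 95.7

Steady-state error for a unit step on this type-0 loop is 1/(1 + K_p·P(0)).
P(0) = 0.5119. Require 1/(1 + K_p·0.5119) = 0.02, so 1 + 0.5119·K_p = 50.
K_p = (50 − 1)/0.5119 = 95.7.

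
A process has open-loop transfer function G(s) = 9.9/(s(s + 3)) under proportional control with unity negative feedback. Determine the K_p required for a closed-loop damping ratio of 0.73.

Closed-loop characteristic equation: s² + 3s + K_p·9.9 = 0.
So ω_n = √(9.9K_p) and 2ζω_n = 3, giving ζ = 3/(2√(9.9K_p)).
Setting ζ = 0.73: √(9.9K_p) = 3/(2·0.73) = 2.055, so K_p = 4.222/9.9 = 0.426.

K_p = 0.426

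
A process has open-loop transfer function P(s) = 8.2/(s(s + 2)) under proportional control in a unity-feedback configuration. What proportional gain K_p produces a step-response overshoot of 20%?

From %OS = 100·exp(−πζ/√(1−ζ²)) = 20%, ζ = −ln(0.2)/√(π²+ln²(0.2)) = 0.4559.
Characteristic equation s² + 2s + 8.2K_p = 0 gives ζ = 2/(2√(8.2K_p)).
Setting ζ = 0.4559: √(8.2K_p) = 2/(2·0.4559) = 2.193, so K_p = 4.81/8.2 = 0.587.

K_p = 0.587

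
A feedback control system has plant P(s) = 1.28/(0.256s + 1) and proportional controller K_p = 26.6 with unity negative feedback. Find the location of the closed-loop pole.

s = -136.9

Closed loop: T(s) = K_p·P/(1+K_p·P) = 34.05/(0.256s + 1 + 34.05), with pole at s = −(1 + 34.05)/0.256 = −136.9.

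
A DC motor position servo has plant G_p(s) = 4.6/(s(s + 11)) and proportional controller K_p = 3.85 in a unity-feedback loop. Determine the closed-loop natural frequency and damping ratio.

ω_n = 4.21 rad/s, ζ = 1.31

The closed-loop denominator is s(s+11) + 3.85·4.6 = s² + 11s + 17.71.
Matching s² + 2ζω_n s + ω_n²: ω_n = √17.71 = 4.208 rad/s and 2ζω_n = 11, so ζ = 11/(2·4.208) = 1.31.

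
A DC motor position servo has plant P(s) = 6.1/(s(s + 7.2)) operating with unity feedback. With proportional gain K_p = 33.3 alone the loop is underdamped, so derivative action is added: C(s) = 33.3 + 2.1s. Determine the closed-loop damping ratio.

Forward path: (33.3 + 2.1s)·6.1/(s(s+7.2)). The closed-loop characteristic equation is s² + (7.2 + 6.1·2.1)s + 6.1·33.3 = 0.
That is s² + 20.01s + 203.1 = 0, so ω_n = 14.25 rad/s and ζ = 20.01/(2·14.25) = 0.702.

ζ = 0.702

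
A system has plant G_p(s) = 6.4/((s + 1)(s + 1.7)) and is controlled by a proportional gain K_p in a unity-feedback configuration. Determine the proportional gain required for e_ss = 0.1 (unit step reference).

K_p = 2.39

For a type-0 loop with proportional control, e_ss = 1/(1 + K_p·G_p(0)).
G_p(0) = 3.765. Require 1/(1 + K_p·3.765) = 0.1, so 1 + 3.765·K_p = 10.
K_p = (10 − 1)/3.765 = 2.39.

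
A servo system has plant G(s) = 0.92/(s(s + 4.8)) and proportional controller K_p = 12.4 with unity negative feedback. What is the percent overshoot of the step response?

The closed-loop denominator s² + 4.8s + 11.41 gives ω_n = √11.41 = 3.378 and ζ = 4.8/(2ω_n) = 0.7106.
%OS = 100·exp(−πζ/√(1−ζ²)) = 100·exp(−π·0.7106/√0.4951) = 4.19%.

4.19%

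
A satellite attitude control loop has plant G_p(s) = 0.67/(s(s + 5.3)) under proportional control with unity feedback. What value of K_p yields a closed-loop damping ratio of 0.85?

K_p = 14.5

Closed-loop characteristic equation: s² + 5.3s + K_p·0.67 = 0.
So ω_n = √(0.67K_p) and 2ζω_n = 5.3, giving ζ = 5.3/(2√(0.67K_p)).
Setting ζ = 0.85: √(0.67K_p) = 5.3/(2·0.85) = 3.118, so K_p = 9.72/0.67 = 14.5.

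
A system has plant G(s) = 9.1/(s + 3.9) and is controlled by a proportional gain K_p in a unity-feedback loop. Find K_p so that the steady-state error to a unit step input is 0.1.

K_p = 3.86

Steady-state error for a unit step on this type-0 loop is 1/(1 + K_p·G(0)).
G(0) = 2.333. Require 1/(1 + K_p·2.333) = 0.1, so 1 + 2.333·K_p = 10.
K_p = (10 − 1)/2.333 = 3.86.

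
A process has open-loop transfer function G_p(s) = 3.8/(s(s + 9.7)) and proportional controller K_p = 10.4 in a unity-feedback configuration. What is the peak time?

Closed-loop characteristic equation: s² + 9.7s + 39.52 = 0, so ω_n = 6.286 rad/s and ζ = 9.7/(2·6.286) = 0.7715.
Damped frequency ω_d = ω_n√(1−ζ²) = 4 rad/s, so peak time T_p = π/ω_d = 0.785 s.

T_p = 0.785 s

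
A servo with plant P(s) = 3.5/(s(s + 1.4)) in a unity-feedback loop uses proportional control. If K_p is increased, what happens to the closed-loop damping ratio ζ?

decrease

ζ = 1.4/(2√(3.5K_p)); increasing K_p raises the denominator, so ζ falls.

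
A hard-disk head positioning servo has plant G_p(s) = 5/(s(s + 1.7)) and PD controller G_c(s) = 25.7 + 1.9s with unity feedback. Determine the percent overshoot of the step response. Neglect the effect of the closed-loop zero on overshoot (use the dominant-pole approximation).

Forward path: (25.7 + 1.9s)·5/(s(s+1.7)). The closed-loop characteristic equation is s² + (1.7 + 5·1.9)s + 5·25.7 = 0.
That is s² + 11.2s + 128.5 = 0, so ω_n = 11.34 rad/s and ζ = 11.2/(2·11.34) = 0.494.
%OS = 100·exp(−πζ/√(1−ζ²)) = 16.8%.

16.8%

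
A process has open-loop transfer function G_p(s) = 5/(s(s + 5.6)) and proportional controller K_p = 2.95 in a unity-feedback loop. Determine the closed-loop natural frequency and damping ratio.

With unity feedback the closed-loop characteristic equation is s² + 5.6s + 2.95·5 = s² + 5.6s + 14.75 = 0.
Matching s² + 2ζω_n s + ω_n²: ω_n = √14.75 = 3.841 rad/s and 2ζω_n = 5.6, so ζ = 5.6/(2·3.841) = 0.729.

ω_n = 3.84 rad/s, ζ = 0.729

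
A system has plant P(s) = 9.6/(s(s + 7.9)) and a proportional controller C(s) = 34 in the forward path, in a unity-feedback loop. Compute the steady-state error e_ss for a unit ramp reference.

0.0242

The loop has one pole at the origin (type 1). Velocity error constant K_v = lim_{s→0} s·C(s)P(s) = 34·9.6/7.9 = 41.32.
Steady-state error to a unit ramp: e_ss = 1/K_v = 0.0242.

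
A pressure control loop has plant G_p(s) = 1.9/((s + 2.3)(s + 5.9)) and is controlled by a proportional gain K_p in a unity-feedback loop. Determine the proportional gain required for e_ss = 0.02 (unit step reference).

K_p = 350

Steady-state error for a unit step on this type-0 loop is 1/(1 + K_p·G_p(0)).
G_p(0) = 0.14. Require 1/(1 + K_p·0.14) = 0.02, so 1 + 0.14·K_p = 50.
K_p = (50 − 1)/0.14 = 350.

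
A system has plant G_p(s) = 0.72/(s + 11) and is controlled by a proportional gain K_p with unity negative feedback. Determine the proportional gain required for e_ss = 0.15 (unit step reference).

K_p = 86.6

The loop is type 0, so e_ss(step) = 1/(1 + K_pos) with K_pos = K_p·G_p(0).
G_p(0) = 0.06545. Require 1/(1 + K_p·0.06545) = 0.15, so 1 + 0.06545·K_p = 6.667.
K_p = (6.667 − 1)/0.06545 = 86.6.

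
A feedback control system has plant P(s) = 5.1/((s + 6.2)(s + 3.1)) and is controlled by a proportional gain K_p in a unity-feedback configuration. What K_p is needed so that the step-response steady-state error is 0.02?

K_p = 185

The loop is type 0, so e_ss(step) = 1/(1 + K_pos) with K_pos = K_p·P(0).
P(0) = 0.2653. Require 1/(1 + K_p·0.2653) = 0.02, so 1 + 0.2653·K_p = 50.
K_p = (50 − 1)/0.2653 = 185.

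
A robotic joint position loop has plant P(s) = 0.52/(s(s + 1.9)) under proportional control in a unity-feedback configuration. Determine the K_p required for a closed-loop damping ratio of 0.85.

Closed-loop characteristic equation: s² + 1.9s + K_p·0.52 = 0.
So ω_n = √(0.52K_p) and 2ζω_n = 1.9, giving ζ = 1.9/(2√(0.52K_p)).
Setting ζ = 0.85: √(0.52K_p) = 1.9/(2·0.85) = 1.118, so K_p = 1.249/0.52 = 2.4.

K_p = 2.4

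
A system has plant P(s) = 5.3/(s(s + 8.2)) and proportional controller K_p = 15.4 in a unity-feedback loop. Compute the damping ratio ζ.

The closed-loop denominator is s(s+8.2) + 15.4·5.3 = s² + 8.2s + 81.62.
Matching s² + 2ζω_n s + ω_n²: ω_n = √81.62 = 9.034 rad/s and 2ζω_n = 8.2, so ζ = 8.2/(2·9.034) = 0.454.

ζ = 0.454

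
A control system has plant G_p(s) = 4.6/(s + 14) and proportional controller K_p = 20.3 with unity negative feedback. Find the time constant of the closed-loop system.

Closed-loop transfer function: T(s) = K_p·G_p(s)/(1 + K_p·G_p(s)) = 93.38/(s + 14 + 93.38) = 93.38/(s + 107.4).
Time constant τ = 1/107.4 = 0.00931 s.

τ = 0.00931 s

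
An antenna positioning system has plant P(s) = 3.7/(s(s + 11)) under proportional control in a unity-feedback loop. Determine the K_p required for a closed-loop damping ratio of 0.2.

Closed-loop characteristic equation: s² + 11s + K_p·3.7 = 0.
So ω_n = √(3.7K_p) and 2ζω_n = 11, giving ζ = 11/(2√(3.7K_p)).
Setting ζ = 0.2: √(3.7K_p) = 11/(2·0.2) = 27.5, so K_p = 756.2/3.7 = 204.

K_p = 204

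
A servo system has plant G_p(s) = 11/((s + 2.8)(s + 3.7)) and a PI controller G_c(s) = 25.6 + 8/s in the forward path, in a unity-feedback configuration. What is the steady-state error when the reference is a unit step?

The open loop G_c(s)G_p(s) has a pole at the origin (type 1), so the static position error constant is infinite and e_ss = 1/(1+∞) = 0.

0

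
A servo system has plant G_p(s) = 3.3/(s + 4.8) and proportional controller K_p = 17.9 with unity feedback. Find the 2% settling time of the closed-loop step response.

T_s ≈ 0.0626 s

Closed-loop transfer function: T(s) = K_p·G_p(s)/(1 + K_p·G_p(s)) = 59.07/(s + 4.8 + 59.07) = 59.07/(s + 63.87).
Time constant τ = 1/63.87 = 0.01566 s, so the 2% settling time is about 4τ = 0.0626 s.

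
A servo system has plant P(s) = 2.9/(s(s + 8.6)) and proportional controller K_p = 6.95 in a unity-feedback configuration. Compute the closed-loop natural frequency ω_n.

ω_n = 4.49 rad/s

The closed-loop denominator is s(s+8.6) + 6.95·2.9 = s² + 8.6s + 20.16.
Matching s² + 2ζω_n s + ω_n²: ω_n = √20.16 = 4.489 rad/s and 2ζω_n = 8.6, so ζ = 8.6/(2·4.489) = 0.958.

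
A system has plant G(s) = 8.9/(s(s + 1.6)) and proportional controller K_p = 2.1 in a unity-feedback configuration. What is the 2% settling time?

The closed-loop denominator s² + 1.6s + 18.69 gives ω_n = √18.69 = 4.323 and ζ = 1.6/(2ω_n) = 0.185.
2% settling time T_s ≈ 4/(ζω_n) = 4/0.8 = 5 s.

T_s ≈ 5 s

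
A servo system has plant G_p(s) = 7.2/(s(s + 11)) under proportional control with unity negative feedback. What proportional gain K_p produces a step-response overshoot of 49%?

K_p = 85.7

From %OS = 100·exp(−πζ/√(1−ζ²)) = 49%, ζ = −ln(0.49)/√(π²+ln²(0.49)) = 0.2214.
Characteristic equation s² + 11s + 7.2K_p = 0 gives ζ = 11/(2√(7.2K_p)).
Setting ζ = 0.2214: √(7.2K_p) = 11/(2·0.2214) = 24.84, so K_p = 617/7.2 = 85.7.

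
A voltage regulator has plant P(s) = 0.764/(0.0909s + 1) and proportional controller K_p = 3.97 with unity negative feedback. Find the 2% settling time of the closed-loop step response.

T_s ≈ 0.0902 s

Closed loop: T(s) = K_p·P/(1+K_p·P) = 3.033/(0.0909s + 1 + 3.033), with pole at s = −(1 + 3.033)/0.0909 = −44.37.
τ = 1/44.37 = 0.02254 s, so 2% settling time ≈ 4τ = 0.0902 s.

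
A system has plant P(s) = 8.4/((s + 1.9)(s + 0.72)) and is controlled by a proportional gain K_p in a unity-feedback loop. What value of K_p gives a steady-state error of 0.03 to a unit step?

Steady-state error for a unit step on this type-0 loop is 1/(1 + K_p·P(0)).
P(0) = 6.14. Require 1/(1 + K_p·6.14) = 0.03, so 1 + 6.14·K_p = 33.33.
K_p = (33.33 − 1)/6.14 = 5.27.

K_p = 5.27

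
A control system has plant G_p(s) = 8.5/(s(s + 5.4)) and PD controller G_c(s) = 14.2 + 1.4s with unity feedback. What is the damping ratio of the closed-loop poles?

ζ = 0.787

Forward path: (14.2 + 1.4s)·8.5/(s(s+5.4)). The closed-loop characteristic equation is s² + (5.4 + 8.5·1.4)s + 8.5·14.2 = 0.
That is s² + 17.3s + 120.7 = 0, so ω_n = 10.99 rad/s and ζ = 17.3/(2·10.99) = 0.7873.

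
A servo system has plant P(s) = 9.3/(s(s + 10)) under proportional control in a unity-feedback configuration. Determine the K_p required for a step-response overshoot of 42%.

K_p = 37.9

From %OS = 100·exp(−πζ/√(1−ζ²)) = 42%, ζ = −ln(0.42)/√(π²+ln²(0.42)) = 0.2662.
Characteristic equation s² + 10s + 9.3K_p = 0 gives ζ = 10/(2√(9.3K_p)).
Setting ζ = 0.2662: √(9.3K_p) = 10/(2·0.2662) = 18.78, so K_p = 352.9/9.3 = 37.9.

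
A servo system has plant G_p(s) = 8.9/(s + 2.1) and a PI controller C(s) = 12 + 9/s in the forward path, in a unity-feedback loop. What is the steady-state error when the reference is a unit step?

0

The open loop C(s)G_p(s) has a pole at the origin (type 1), so the static position error constant is infinite and e_ss = 1/(1+∞) = 0.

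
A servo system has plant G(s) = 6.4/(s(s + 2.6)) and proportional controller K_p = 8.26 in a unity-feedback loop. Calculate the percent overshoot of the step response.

56.5%

The closed-loop denominator s² + 2.6s + 52.86 gives ω_n = √52.86 = 7.271 and ζ = 2.6/(2ω_n) = 0.1788.
%OS = 100·exp(−πζ/√(1−ζ²)) = 100·exp(−π·0.1788/√0.968) = 56.5%.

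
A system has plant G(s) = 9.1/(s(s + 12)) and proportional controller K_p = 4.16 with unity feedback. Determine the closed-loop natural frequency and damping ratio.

ω_n = 6.15 rad/s, ζ = 0.975

The closed-loop denominator is s(s+12) + 4.16·9.1 = s² + 12s + 37.86.
Matching s² + 2ζω_n s + ω_n²: ω_n = √37.86 = 6.153 rad/s and 2ζω_n = 12, so ζ = 12/(2·6.153) = 0.975.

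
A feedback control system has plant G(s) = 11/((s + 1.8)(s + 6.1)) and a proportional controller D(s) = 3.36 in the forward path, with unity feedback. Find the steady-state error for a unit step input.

0.229

The loop is type 0. Static position error constant K_pos = D(0)·G(0) = 3.36·1.002 = 3.366.
Steady-state error to a unit step: e_ss = 1/(1+K_pos) = 1/4.366 = 0.229.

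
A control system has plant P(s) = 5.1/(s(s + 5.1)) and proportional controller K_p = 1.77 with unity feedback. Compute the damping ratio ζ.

ζ = 0.849

With unity feedback the closed-loop characteristic equation is s² + 5.1s + 1.77·5.1 = s² + 5.1s + 9.027 = 0.
So ω_n² = 9.027 ⇒ ω_n = 3.004 rad/s, and ζ = 5.1/(2ω_n) = 0.849.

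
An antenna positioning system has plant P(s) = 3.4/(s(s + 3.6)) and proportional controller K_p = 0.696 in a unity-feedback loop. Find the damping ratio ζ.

1 + K_p·P(s) = 0 gives s² + 3.6s + 2.366 = 0.
Matching s² + 2ζω_n s + ω_n²: ω_n = √2.366 = 1.538 rad/s and 2ζω_n = 3.6, so ζ = 3.6/(2·1.538) = 1.17.

ζ = 1.17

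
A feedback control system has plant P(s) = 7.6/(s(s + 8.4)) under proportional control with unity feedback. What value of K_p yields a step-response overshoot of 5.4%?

From %OS = 100·exp(−πζ/√(1−ζ²)) = 5.4%, ζ = −ln(0.054)/√(π²+ln²(0.054)) = 0.6806.
Characteristic equation s² + 8.4s + 7.6K_p = 0 gives ζ = 8.4/(2√(7.6K_p)).
Setting ζ = 0.6806: √(7.6K_p) = 8.4/(2·0.6806) = 6.171, so K_p = 38.08/7.6 = 5.01.

K_p = 5.01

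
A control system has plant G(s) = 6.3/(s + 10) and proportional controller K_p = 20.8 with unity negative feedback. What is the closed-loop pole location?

Closed-loop transfer function: T(s) = K_p·G(s)/(1 + K_p·G(s)) = 131/(s + 10 + 131) = 131/(s + 141).
The closed-loop pole is at s = −141.

s = -141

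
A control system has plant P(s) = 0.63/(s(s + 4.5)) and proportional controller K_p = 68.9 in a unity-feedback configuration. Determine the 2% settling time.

T_s ≈ 1.78 s

The closed-loop denominator s² + 4.5s + 43.41 gives ω_n = √43.41 = 6.588 and ζ = 4.5/(2ω_n) = 0.3415.
2% settling time T_s ≈ 4/(ζω_n) = 4/2.25 = 1.78 s.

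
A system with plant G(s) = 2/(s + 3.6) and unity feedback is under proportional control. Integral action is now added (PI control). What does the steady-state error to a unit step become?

0

Adding integral action puts a pole at s = 0 in the forward path, raising the system type to 1; a type-1 loop has zero steady-state error to a step.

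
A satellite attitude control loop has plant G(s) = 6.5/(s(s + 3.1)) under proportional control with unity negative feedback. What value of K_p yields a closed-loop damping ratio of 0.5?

Closed-loop characteristic equation: s² + 3.1s + K_p·6.5 = 0.
So ω_n = √(6.5K_p) and 2ζω_n = 3.1, giving ζ = 3.1/(2√(6.5K_p)).
Setting ζ = 0.5: √(6.5K_p) = 3.1/(2·0.5) = 3.1, so K_p = 9.61/6.5 = 1.48.

K_p = 1.48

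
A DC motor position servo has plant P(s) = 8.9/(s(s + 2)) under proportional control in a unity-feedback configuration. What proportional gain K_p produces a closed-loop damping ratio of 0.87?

K_p = 0.148

Closed-loop characteristic equation: s² + 2s + K_p·8.9 = 0.
So ω_n = √(8.9K_p) and 2ζω_n = 2, giving ζ = 2/(2√(8.9K_p)).
Setting ζ = 0.87: √(8.9K_p) = 2/(2·0.87) = 1.149, so K_p = 1.321/8.9 = 0.148.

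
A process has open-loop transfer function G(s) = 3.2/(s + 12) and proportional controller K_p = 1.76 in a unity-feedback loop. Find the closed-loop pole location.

s = -17.63

Closed-loop transfer function: T(s) = K_p·G(s)/(1 + K_p·G(s)) = 5.632/(s + 12 + 5.632) = 5.632/(s + 17.63).
The closed-loop pole is at s = −17.63.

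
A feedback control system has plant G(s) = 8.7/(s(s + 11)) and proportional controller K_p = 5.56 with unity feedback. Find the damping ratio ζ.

1 + K_p·G(s) = 0 gives s² + 11s + 48.37 = 0.
So ω_n² = 48.37 ⇒ ω_n = 6.955 rad/s, and ζ = 11/(2ω_n) = 0.791.

ζ = 0.791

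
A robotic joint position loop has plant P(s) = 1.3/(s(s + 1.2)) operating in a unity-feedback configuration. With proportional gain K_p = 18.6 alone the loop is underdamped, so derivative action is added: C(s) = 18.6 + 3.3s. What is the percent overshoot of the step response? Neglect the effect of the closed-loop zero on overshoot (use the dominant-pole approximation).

12.1%

Forward path: (18.6 + 3.3s)·1.3/(s(s+1.2)). The closed-loop characteristic equation is s² + (1.2 + 1.3·3.3)s + 1.3·18.6 = 0.
That is s² + 5.49s + 24.18 = 0, so ω_n = 4.917 rad/s and ζ = 5.49/(2·4.917) = 0.5582.
%OS = 100·exp(−πζ/√(1−ζ²)) = 12.1%.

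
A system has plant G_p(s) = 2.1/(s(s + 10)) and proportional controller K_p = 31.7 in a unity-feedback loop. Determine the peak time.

T_p = 0.487 s

Closed-loop characteristic equation: s² + 10s + 66.57 = 0, so ω_n = 8.159 rad/s and ζ = 10/(2·8.159) = 0.6128.
Damped frequency ω_d = ω_n√(1−ζ²) = 6.447 rad/s, so peak time T_p = π/ω_d = 0.487 s.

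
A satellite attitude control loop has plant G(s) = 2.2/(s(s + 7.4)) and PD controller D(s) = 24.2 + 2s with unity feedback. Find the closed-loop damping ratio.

Forward path: (24.2 + 2s)·2.2/(s(s+7.4)). The closed-loop characteristic equation is s² + (7.4 + 2.2·2)s + 2.2·24.2 = 0.
That is s² + 11.8s + 53.24 = 0, so ω_n = 7.297 rad/s and ζ = 11.8/(2·7.297) = 0.8086.

ζ = 0.809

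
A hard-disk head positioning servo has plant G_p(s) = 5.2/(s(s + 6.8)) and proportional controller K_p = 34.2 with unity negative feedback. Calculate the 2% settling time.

Closed-loop characteristic equation: s² + 6.8s + 177.8 = 0, so ω_n = 13.34 rad/s and ζ = 6.8/(2·13.34) = 0.255.
2% settling time T_s ≈ 4/(ζω_n) = 4/3.4 = 1.18 s.

T_s ≈ 1.18 s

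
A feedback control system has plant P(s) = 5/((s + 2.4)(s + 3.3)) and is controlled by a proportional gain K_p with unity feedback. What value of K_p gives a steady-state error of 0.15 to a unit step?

K_p = 8.98

The loop is type 0, so e_ss(step) = 1/(1 + K_pos) with K_pos = K_p·P(0).
P(0) = 0.6313. Require 1/(1 + K_p·0.6313) = 0.15, so 1 + 0.6313·K_p = 6.667.
K_p = (6.667 − 1)/0.6313 = 8.98.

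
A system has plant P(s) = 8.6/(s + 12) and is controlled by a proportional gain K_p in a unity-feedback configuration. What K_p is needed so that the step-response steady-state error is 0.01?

K_p = 138

Steady-state error for a unit step on this type-0 loop is 1/(1 + K_p·P(0)).
P(0) = 0.7167. Require 1/(1 + K_p·0.7167) = 0.01, so 1 + 0.7167·K_p = 100.
K_p = (100 − 1)/0.7167 = 138.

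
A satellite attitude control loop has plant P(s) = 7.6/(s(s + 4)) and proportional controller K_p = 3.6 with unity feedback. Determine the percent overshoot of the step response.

27.3%

From 1 + K_pP(s) = 0: s² + 4s + 27.36 = 0 ⇒ ω_n = 5.231, ζ = 0.3824.
%OS = 100·exp(−πζ/√(1−ζ²)) = 100·exp(−π·0.3824/√0.8538) = 27.3%.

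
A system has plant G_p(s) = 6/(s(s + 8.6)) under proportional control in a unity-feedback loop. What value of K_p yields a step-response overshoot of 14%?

From %OS = 100·exp(−πζ/√(1−ζ²)) = 14%, ζ = −ln(0.14)/√(π²+ln²(0.14)) = 0.5305.
Characteristic equation s² + 8.6s + 6K_p = 0 gives ζ = 8.6/(2√(6K_p)).
Setting ζ = 0.5305: √(6K_p) = 8.6/(2·0.5305) = 8.105, so K_p = 65.7/6 = 10.9.

K_p = 10.9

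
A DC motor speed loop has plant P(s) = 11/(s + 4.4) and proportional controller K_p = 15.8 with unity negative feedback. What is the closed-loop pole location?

s = -178.2

Closed-loop transfer function: T(s) = K_p·P(s)/(1 + K_p·P(s)) = 173.8/(s + 4.4 + 173.8) = 173.8/(s + 178.2).
The closed-loop pole is at s = −178.2.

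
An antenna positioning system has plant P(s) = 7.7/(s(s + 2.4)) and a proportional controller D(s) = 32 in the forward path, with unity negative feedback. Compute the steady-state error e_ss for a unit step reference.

0

The open loop D(s)P(s) has a pole at the origin (type 1), so the static position error constant is infinite and e_ss = 1/(1+∞) = 0.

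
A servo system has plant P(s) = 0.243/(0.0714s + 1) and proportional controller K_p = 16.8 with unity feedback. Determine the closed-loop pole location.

Closed loop: T(s) = K_p·P/(1+K_p·P) = 4.082/(0.0714s + 1 + 4.082), with pole at s = −(1 + 4.082)/0.0714 = −71.18.

s = -71.18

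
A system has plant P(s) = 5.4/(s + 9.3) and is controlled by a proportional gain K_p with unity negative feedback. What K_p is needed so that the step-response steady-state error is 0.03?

Steady-state error for a unit step on this type-0 loop is 1/(1 + K_p·P(0)).
P(0) = 0.5806. Require 1/(1 + K_p·0.5806) = 0.03, so 1 + 0.5806·K_p = 33.33.
K_p = (33.33 − 1)/0.5806 = 55.7.

K_p = 55.7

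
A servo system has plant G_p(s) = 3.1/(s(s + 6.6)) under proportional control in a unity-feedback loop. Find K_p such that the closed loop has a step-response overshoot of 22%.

K_p = 18.6

From %OS = 100·exp(−πζ/√(1−ζ²)) = 22%, ζ = −ln(0.22)/√(π²+ln²(0.22)) = 0.4342.
Characteristic equation s² + 6.6s + 3.1K_p = 0 gives ζ = 6.6/(2√(3.1K_p)).
Setting ζ = 0.4342: √(3.1K_p) = 6.6/(2·0.4342) = 7.601, so K_p = 57.77/3.1 = 18.6.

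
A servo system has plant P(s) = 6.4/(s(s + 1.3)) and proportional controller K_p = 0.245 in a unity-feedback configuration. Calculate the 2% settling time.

T_s ≈ 6.15 s

Closed-loop characteristic equation: s² + 1.3s + 1.568 = 0, so ω_n = 1.252 rad/s and ζ = 1.3/(2·1.252) = 0.5191.
2% settling time T_s ≈ 4/(ζω_n) = 4/0.65 = 6.15 s.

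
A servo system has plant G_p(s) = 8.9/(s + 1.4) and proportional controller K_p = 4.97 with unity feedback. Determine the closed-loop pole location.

Closed-loop transfer function: T(s) = K_p·G_p(s)/(1 + K_p·G_p(s)) = 44.23/(s + 1.4 + 44.23) = 44.23/(s + 45.63).
The closed-loop pole is at s = −45.63.

s = -45.63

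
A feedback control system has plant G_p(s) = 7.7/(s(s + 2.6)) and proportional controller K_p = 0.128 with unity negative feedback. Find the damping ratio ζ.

ζ = 1.31

The closed-loop denominator is s(s+2.6) + 0.128·7.7 = s² + 2.6s + 0.9856.
Matching s² + 2ζω_n s + ω_n²: ω_n = √0.9856 = 0.9928 rad/s and 2ζω_n = 2.6, so ζ = 2.6/(2·0.9928) = 1.31.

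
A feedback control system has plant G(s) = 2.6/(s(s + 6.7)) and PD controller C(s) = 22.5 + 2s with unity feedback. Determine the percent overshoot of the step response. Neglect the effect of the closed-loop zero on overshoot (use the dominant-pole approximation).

2.05%

Forward path: (22.5 + 2s)·2.6/(s(s+6.7)). The closed-loop characteristic equation is s² + (6.7 + 2.6·2)s + 2.6·22.5 = 0.
That is s² + 11.9s + 58.5 = 0, so ω_n = 7.649 rad/s and ζ = 11.9/(2·7.649) = 0.7779.
%OS = 100·exp(−πζ/√(1−ζ²)) = 2.05%.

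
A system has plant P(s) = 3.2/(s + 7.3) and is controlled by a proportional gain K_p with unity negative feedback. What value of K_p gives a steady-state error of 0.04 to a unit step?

For a type-0 loop with proportional control, e_ss = 1/(1 + K_p·P(0)).
P(0) = 0.4384. Require 1/(1 + K_p·0.4384) = 0.04, so 1 + 0.4384·K_p = 25.
K_p = (25 − 1)/0.4384 = 54.7.

K_p = 54.7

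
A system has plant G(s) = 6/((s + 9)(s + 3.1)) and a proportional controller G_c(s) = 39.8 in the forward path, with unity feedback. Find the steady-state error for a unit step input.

0.105

The loop is type 0. Static position error constant K_pos = G_c(0)·G(0) = 39.8·0.2151 = 8.559.
Steady-state error to a unit step: e_ss = 1/(1+K_pos) = 1/9.559 = 0.105.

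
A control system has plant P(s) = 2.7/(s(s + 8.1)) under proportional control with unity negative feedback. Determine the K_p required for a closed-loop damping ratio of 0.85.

Closed-loop characteristic equation: s² + 8.1s + K_p·2.7 = 0.
So ω_n = √(2.7K_p) and 2ζω_n = 8.1, giving ζ = 8.1/(2√(2.7K_p)).
Setting ζ = 0.85: √(2.7K_p) = 8.1/(2·0.85) = 4.765, so K_p = 22.7/2.7 = 8.41.

K_p = 8.41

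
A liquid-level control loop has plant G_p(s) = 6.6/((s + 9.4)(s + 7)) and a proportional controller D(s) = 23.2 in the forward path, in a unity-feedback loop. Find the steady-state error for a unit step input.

The loop is type 0. Static position error constant K_pos = D(0)·G_p(0) = 23.2·0.1003 = 2.327.
Steady-state error to a unit step: e_ss = 1/(1+K_pos) = 1/3.327 = 0.301.

0.301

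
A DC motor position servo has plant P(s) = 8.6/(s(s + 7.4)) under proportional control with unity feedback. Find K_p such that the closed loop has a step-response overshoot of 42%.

From %OS = 100·exp(−πζ/√(1−ζ²)) = 42%, ζ = −ln(0.42)/√(π²+ln²(0.42)) = 0.2662.
Characteristic equation s² + 7.4s + 8.6K_p = 0 gives ζ = 7.4/(2√(8.6K_p)).
Setting ζ = 0.2662: √(8.6K_p) = 7.4/(2·0.2662) = 13.9, so K_p = 193.2/8.6 = 22.5.

K_p = 22.5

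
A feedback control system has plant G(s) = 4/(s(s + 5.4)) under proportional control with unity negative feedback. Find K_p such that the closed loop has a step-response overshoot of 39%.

K_p = 22.1

From %OS = 100·exp(−πζ/√(1−ζ²)) = 39%, ζ = −ln(0.39)/√(π²+ln²(0.39)) = 0.2871.
Characteristic equation s² + 5.4s + 4K_p = 0 gives ζ = 5.4/(2√(4K_p)).
Setting ζ = 0.2871: √(4K_p) = 5.4/(2·0.2871) = 9.404, so K_p = 88.44/4 = 22.1.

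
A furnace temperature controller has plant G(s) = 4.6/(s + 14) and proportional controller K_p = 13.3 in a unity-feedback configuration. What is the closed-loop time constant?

τ = 0.0133 s

Closed-loop transfer function: T(s) = K_p·G(s)/(1 + K_p·G(s)) = 61.18/(s + 14 + 61.18) = 61.18/(s + 75.18).
Time constant τ = 1/75.18 = 0.0133 s.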